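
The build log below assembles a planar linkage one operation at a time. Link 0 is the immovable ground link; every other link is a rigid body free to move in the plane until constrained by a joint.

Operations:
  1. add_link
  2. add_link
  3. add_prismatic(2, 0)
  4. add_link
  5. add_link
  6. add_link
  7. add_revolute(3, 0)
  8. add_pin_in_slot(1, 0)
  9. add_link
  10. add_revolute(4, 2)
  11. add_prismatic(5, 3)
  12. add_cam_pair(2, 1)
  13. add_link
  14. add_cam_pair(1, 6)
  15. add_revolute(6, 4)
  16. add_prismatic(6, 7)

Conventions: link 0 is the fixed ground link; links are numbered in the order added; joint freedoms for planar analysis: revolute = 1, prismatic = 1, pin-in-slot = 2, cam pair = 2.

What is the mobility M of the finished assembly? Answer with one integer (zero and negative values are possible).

link 0 = ground. State L|J1|J2 = 1|0|0
+link1  2|0|0
+link2  3|0|0
P(2,0) f=1→J1  3|1|0
+link3  4|1|0
+link4  5|1|0
+link5  6|1|0
R(3,0) f=1→J1  6|2|0
PS(1,0) f=2→J2  6|2|1
+link6  7|2|1
R(4,2) f=1→J1  7|3|1
P(5,3) f=1→J1  7|4|1
C(2,1) f=2→J2  7|4|2
+link7  8|4|2
C(1,6) f=2→J2  8|4|3
R(6,4) f=1→J1  8|5|3
P(6,7) f=1→J1  8|6|3
M = 3(8−1)−2·6−3 = 21−12−3 = 6

M = 6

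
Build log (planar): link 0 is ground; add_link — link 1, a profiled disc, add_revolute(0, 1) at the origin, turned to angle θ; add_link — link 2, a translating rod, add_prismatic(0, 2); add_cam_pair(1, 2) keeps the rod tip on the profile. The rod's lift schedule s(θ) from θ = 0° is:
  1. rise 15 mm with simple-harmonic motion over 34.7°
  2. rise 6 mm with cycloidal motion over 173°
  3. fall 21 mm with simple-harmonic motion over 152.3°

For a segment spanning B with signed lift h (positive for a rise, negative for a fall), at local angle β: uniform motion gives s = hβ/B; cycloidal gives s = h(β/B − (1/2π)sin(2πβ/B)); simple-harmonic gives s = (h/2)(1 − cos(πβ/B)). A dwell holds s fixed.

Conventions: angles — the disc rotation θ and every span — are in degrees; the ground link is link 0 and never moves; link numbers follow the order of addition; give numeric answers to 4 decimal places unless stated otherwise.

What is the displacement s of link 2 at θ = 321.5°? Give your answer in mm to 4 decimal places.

seg 1 [0°–34.7°] simple-harmonic, h=15: full span → s += 15 → s = 15.0000
seg 2 [34.7°–207.7°] cycloidal, h=6: full span → s += 6 → s = 21.0000
seg 3 [207.7°–360°] simple-harmonic, h=-21: θ=321.5° here. β=113.8, B=152.3. -21/2·(1 − cos(π·0.7472)) = -17.8592 → s = 3.1408

3.1408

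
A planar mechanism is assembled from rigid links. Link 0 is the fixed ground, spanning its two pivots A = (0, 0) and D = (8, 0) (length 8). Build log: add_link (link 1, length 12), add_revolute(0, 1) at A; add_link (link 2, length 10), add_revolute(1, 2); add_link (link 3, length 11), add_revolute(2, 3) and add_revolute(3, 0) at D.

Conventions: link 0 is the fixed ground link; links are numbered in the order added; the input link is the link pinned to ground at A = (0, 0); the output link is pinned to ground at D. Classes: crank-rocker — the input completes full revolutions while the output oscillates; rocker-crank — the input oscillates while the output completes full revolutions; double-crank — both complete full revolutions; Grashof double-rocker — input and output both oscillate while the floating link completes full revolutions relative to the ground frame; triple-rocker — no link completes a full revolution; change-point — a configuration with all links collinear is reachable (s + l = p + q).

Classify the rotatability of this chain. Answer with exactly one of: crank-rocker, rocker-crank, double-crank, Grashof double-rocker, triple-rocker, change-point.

lengths: ground=8, input=12, coupler=10, output=11
sorted: s=8 (shortest), l=12 (longest), p+q=21
s + l = 20 vs p + q = 21
s + l < p + q (Grashof) with shortest = ground link → double-crank

double-crank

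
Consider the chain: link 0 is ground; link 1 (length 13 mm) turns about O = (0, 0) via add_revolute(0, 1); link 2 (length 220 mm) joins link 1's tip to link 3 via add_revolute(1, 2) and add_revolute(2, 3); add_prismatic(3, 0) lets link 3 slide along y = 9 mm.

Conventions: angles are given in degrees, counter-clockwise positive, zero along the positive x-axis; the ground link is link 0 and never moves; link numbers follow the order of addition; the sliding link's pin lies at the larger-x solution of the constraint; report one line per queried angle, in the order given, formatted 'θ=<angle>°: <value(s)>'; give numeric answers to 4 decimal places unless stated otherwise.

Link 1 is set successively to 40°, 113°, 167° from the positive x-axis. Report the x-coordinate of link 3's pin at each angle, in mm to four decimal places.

geometry: r = 13 mm, L = 220 mm, e = 9 mm
θ=40°: crank pin P = (r cos θ, r sin θ) = (9.958578, 8.356239)
θ=40°: h = r sin θ − e = 8.356239 − 9 = -0.643761
θ=40°: x = r cos θ + √(L² − h²) = 9.958578 + 219.999058 = 229.957636
θ=113°: crank pin P = (r cos θ, r sin θ) = (-5.079505, 11.966563)
θ=113°: h = r sin θ − e = 11.966563 − 9 = 2.966563
θ=113°: x = r cos θ + √(L² − h²) = -5.079505 + 219.979998 = 214.900493
θ=167°: crank pin P = (r cos θ, r sin θ) = (-12.666811, 2.924364)
θ=167°: h = r sin θ − e = 2.924364 − 9 = -6.075636
θ=167°: x = r cos θ + √(L² − h²) = -12.666811 + 219.916090 = 207.249279

θ=40°: 229.9576
θ=113°: 214.9005
θ=167°: 207.2493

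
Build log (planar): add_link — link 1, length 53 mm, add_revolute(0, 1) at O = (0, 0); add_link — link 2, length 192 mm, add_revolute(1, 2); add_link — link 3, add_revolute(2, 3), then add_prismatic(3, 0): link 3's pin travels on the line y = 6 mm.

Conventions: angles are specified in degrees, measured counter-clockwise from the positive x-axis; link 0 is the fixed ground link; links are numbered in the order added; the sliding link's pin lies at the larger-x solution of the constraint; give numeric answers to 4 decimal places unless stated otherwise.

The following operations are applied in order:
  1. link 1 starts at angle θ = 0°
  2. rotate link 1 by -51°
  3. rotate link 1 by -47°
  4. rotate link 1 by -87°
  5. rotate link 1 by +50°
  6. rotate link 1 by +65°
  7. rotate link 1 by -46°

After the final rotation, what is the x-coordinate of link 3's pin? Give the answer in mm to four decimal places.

geometry: r = 53 mm, L = 192 mm, e = 6 mm; θ starts at 0°
rotate link 1 by -51°: θ ← 0° -51° = -51°
rotate link 1 by -47°: θ ← -51° -47° = -98°
rotate link 1 by -87°: θ ← -98° -87° = -185°
rotate link 1 by +50°: θ ← -185° +50° = -135°
rotate link 1 by +65°: θ ← -135° +65° = -70°
rotate link 1 by -46°: θ ← -70° -46° = -116°
crank pin P = (r cos θ, r sin θ) = (-23.233671, -47.636084)
h = r sin θ − e = -47.636084 − 6 = -53.636084
x = r cos θ + √(L² − h²) = -23.233671 + 184.356097 = 161.122426

161.1224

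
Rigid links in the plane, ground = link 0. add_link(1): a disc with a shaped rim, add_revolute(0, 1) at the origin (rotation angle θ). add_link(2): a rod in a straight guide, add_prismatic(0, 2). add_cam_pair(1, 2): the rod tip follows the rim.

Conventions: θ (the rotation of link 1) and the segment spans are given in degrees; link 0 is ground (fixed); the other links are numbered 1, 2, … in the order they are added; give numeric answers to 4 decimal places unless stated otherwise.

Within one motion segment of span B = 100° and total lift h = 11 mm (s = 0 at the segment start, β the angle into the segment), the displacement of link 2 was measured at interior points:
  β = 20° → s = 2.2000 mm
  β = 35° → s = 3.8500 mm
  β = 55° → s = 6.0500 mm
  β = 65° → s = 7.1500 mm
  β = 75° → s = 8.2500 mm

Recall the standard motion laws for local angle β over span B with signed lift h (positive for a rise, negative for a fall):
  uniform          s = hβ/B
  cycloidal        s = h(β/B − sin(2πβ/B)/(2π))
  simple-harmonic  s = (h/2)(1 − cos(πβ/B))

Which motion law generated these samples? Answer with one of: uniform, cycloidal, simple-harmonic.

candidates at β/B = r: uniform s = h·r (linear in β); cycloidal s = h·(r − sin(2πr)/(2π)); simple-harmonic s = (h/2)(1 − cos(πr))
β=20°: printed 2.2000 | uniform 2.2000, cycloidal 0.5350, simple-harmonic 1.0504
β=35°: printed 3.8500 | uniform 3.8500, cycloidal 2.4337, simple-harmonic 3.0031
β=55°: printed 6.0500 | uniform 6.0500, cycloidal 6.5910, simple-harmonic 6.3604
β=65°: printed 7.1500 | uniform 7.1500, cycloidal 8.5663, simple-harmonic 7.9969
β=75°: printed 8.2500 | uniform 8.2500, cycloidal 10.0007, simple-harmonic 9.3891
only one law matches every sample → uniform

uniform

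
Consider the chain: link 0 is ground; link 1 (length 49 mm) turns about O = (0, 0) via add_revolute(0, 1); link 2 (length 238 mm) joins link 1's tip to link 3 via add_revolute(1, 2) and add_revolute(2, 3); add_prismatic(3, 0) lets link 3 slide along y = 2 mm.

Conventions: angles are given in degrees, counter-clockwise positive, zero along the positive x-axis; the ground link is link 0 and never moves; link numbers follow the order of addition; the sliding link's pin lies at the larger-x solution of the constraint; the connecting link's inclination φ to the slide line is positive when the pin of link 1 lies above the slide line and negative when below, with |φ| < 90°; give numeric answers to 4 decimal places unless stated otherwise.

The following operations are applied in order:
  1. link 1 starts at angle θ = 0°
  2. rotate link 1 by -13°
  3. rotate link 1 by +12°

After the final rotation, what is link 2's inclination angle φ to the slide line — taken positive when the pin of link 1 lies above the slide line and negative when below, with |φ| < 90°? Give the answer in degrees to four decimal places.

geometry: r = 49 mm, L = 238 mm, e = 2 mm; θ starts at 0°
rotate link 1 by -13°: θ ← 0° -13° = -13°
rotate link 1 by +12°: θ ← -13° +12° = -1°
h = r sin θ − e = -0.855168 − 2 = -2.855168
sin φ = h / L = -2.855168 / 238 = -0.01199650
φ = arcsin(-0.01199650) = -0.687366°

-0.6874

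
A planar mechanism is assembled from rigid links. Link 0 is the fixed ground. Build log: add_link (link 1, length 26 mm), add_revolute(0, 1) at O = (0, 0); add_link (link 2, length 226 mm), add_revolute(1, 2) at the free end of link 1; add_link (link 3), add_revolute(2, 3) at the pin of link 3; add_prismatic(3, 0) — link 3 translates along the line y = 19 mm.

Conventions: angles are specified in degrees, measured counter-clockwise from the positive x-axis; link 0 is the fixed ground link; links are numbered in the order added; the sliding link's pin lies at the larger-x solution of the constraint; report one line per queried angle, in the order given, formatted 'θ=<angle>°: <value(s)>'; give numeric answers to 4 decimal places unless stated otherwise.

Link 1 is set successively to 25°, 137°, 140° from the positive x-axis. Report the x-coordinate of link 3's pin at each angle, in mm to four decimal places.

geometry: r = 26 mm, L = 226 mm, e = 19 mm
θ=25°: crank pin P = (r cos θ, r sin θ) = (23.564002, 10.988075)
θ=25°: h = r sin θ − e = 10.988075 − 19 = -8.011925
θ=25°: x = r cos θ + √(L² − h²) = 23.564002 + 225.857940 = 249.421942
θ=137°: crank pin P = (r cos θ, r sin θ) = (-19.015196, 17.731957)
θ=137°: h = r sin θ − e = 17.731957 − 19 = -1.268043
θ=137°: x = r cos θ + √(L² − h²) = -19.015196 + 225.996443 = 206.981246
θ=140°: crank pin P = (r cos θ, r sin θ) = (-19.917156, 16.712478)
θ=140°: h = r sin θ − e = 16.712478 − 19 = -2.287522
θ=140°: x = r cos θ + √(L² − h²) = -19.917156 + 225.988423 = 206.071267

θ=25°: 249.4219
θ=137°: 206.9812
θ=140°: 206.0713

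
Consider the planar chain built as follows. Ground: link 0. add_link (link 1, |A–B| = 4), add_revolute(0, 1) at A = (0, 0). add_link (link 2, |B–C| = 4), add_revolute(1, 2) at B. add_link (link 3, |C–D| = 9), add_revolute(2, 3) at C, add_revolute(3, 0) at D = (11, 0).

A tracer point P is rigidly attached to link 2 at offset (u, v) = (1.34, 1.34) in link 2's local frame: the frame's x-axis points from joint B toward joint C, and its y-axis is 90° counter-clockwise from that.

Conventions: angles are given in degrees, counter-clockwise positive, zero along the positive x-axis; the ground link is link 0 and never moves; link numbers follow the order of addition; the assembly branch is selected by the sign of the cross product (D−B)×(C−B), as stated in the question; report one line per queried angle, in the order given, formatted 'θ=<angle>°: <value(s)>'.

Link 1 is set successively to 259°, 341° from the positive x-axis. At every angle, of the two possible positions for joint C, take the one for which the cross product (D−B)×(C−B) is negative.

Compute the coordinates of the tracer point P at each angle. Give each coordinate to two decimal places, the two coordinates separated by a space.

A=(0,0), D=(11.00,0)
θ=259°: B = A + 4.00·(cos259°, sin259°) = (-0.7632, -3.9265)
θ=259°: |BD| = 12.4013
θ=259°: circle(B,4.00) ∩ circle(D,9.00): a=3.5799, h=1.7844
θ=259°:   candidates: C₊=(2.0675,-1.1004) cross=22.129; C₋=(3.1975,-4.4856) cross=-22.129
θ=259°:   branch - wants cross < 0 → take C=(3.1975,-4.4856) (cross=-22.129)
θ=259°: ex = (C−B)/|BC| = (0.9902,-0.1398); ey = (0.1398,0.9902)
θ=259°: P = B + 1.34·ex + 1.34·ey = (0.7509,-2.7870)
θ=341°: B = A + 4.00·(cos341°, sin341°) = (3.7821, -1.3023)
θ=341°: |BD| = 7.3345
θ=341°: circle(B,4.00) ∩ circle(D,9.00): a=-0.7639, h=3.9264
θ=341°:   candidates: C₊=(2.3332,2.4261) cross=28.798; C₋=(3.7275,-5.3019) cross=-28.798
θ=341°:   branch - wants cross < 0 → take C=(3.7275,-5.3019) (cross=-28.798)
θ=341°: ex = (C−B)/|BC| = (-0.0137,-0.9999); ey = (0.9999,-0.0137)
θ=341°: P = B + 1.34·ex + 1.34·ey = (5.1037,-2.6604)

θ=259°: 0.75 -2.79
θ=341°: 5.10 -2.66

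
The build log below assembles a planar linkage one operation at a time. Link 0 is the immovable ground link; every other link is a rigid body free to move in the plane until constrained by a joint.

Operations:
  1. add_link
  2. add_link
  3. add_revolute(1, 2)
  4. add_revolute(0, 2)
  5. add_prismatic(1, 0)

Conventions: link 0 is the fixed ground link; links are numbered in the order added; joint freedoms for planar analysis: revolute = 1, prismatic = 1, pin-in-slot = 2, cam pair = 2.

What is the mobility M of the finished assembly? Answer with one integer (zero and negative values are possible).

link 0 = ground. State L|J1|J2 = 1|0|0
+link1  2|0|0
+link2  3|0|0
R(1,2) f=1→J1  3|1|0
R(0,2) f=1→J1  3|2|0
P(1,0) f=1→J1  3|3|0
M = 3(3−1)−2·3−0 = 6−6−0 = 0

M = 0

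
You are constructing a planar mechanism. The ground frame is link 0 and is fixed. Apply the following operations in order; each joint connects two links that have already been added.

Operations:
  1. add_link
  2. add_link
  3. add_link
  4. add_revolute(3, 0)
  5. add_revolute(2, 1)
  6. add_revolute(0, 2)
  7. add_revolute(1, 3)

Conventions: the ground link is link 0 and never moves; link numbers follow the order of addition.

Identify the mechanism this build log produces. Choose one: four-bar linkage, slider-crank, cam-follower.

links: 4 (incl. ground); joints: 4 revolute, 0 prismatic, 0 higher (cam) pair, forming one closed loop
4 links in a single 4R loop → four-bar linkage

four-bar linkage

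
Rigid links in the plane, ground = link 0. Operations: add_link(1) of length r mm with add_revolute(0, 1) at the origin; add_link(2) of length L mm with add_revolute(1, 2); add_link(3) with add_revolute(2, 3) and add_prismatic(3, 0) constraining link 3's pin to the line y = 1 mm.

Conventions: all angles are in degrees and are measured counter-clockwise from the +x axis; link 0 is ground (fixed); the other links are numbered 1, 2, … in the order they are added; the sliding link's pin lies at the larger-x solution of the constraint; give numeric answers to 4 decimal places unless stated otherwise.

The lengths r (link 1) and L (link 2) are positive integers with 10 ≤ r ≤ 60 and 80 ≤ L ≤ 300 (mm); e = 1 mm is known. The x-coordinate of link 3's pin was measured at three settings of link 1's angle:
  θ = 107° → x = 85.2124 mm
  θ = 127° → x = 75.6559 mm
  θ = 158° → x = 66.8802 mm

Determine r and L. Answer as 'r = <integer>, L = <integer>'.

constraint per measurement: (x − r cos θ)² + (r sin θ − e)² = L²
subtracting the θ₁ and θ₂ equations cancels the r² and L² terms:
r = (x₁² − x₂²) / (2[(x₁cos θ₁ + e sin θ₁) − (x₂cos θ₂ + e sin θ₂)]) = 37.0000 → r = 37
L² = (x₁ − r cos θ₁)² + (r sin θ₁ − e)² = 10404.0000 → L = 102.0000 → L = 102
check at θ₃=158°: x = 66.8802 (printed 66.8802) ✓

r = 37, L = 102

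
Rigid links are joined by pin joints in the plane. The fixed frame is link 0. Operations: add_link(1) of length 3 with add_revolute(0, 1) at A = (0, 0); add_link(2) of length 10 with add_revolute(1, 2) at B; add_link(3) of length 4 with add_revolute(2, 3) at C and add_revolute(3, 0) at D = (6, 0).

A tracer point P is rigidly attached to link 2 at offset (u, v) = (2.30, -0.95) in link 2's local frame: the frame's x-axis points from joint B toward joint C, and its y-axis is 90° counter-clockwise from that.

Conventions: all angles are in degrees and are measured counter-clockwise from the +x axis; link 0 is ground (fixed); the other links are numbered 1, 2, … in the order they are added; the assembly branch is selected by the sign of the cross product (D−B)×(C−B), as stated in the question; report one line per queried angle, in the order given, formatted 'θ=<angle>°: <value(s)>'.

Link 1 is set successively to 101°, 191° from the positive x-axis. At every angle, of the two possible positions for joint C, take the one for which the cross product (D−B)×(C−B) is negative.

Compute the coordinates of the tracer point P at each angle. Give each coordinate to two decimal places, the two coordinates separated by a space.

A=(0,0), D=(6.00,0)
θ=101°: B = A + 3.00·(cos101°, sin101°) = (-0.5724, 2.9449)
θ=101°: |BD| = 7.2020
θ=101°: circle(B,10.00) ∩ circle(D,4.00): a=9.4327, h=3.3202
θ=101°:   candidates: C₊=(9.3933,2.1179) cross=23.913; C₋=(6.6780,-3.9421) cross=-23.913
θ=101°:   branch - wants cross < 0 → take C=(6.6780,-3.9421) (cross=-23.913)
θ=101°: ex = (C−B)/|BC| = (0.7250,-0.6887); ey = (0.6887,0.7250)
θ=101°: P = B + 2.30·ex + -0.95·ey = (0.4409,0.6721)
θ=191°: B = A + 3.00·(cos191°, sin191°) = (-2.9449, -0.5724)
θ=191°: |BD| = 8.9632
θ=191°: circle(B,10.00) ∩ circle(D,4.00): a=9.1674, h=3.9948
θ=191°:   candidates: C₊=(5.9487,3.9997) cross=35.806; C₋=(6.4590,-3.9736) cross=-35.806
θ=191°:   branch - wants cross < 0 → take C=(6.4590,-3.9736) (cross=-35.806)
θ=191°: ex = (C−B)/|BC| = (0.9404,-0.3401); ey = (0.3401,0.9404)
θ=191°: P = B + 2.30·ex + -0.95·ey = (-1.1051,-2.2481)

θ=101°: 0.44 0.67
θ=191°: -1.11 -2.25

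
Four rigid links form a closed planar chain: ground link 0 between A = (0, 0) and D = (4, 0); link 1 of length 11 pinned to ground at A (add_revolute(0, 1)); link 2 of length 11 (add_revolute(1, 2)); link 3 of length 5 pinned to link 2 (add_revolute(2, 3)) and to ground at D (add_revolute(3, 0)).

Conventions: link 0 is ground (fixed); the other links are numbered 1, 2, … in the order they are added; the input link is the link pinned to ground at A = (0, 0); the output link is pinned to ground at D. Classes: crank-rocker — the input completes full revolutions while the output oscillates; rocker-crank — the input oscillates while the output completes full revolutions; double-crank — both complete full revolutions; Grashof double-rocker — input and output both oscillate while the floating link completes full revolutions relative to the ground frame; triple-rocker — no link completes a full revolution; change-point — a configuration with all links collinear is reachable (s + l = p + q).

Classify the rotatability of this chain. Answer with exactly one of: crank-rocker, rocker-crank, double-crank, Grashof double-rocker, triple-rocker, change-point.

lengths: ground=4, input=11, coupler=11, output=5
sorted: s=4 (shortest), l=11 (longest), p+q=16
s + l = 15 vs p + q = 16
s + l < p + q (Grashof) with shortest = ground link → double-crank

double-crank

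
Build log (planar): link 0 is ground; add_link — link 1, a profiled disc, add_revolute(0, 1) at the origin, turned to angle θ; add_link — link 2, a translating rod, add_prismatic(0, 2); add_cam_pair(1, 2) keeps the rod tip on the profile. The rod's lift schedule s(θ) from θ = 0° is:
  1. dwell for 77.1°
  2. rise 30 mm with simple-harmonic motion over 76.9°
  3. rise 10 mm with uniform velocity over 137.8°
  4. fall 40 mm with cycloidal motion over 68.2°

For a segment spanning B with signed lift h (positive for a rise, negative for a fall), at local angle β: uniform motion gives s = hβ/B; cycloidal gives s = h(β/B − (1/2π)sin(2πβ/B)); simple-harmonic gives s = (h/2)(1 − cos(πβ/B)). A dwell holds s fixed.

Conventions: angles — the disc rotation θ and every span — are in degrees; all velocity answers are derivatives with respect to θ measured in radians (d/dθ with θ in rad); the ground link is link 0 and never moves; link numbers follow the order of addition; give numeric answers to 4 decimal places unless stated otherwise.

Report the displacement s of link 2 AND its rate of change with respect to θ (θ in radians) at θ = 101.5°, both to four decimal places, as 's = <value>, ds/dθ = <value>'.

seg 1 [0°–77.1°] dwell: s stays 0.0000
seg 2 [77.1°–154°] simple-harmonic, h=30: θ=101.5° here. β=24.4, B=76.9. 30/2·(1 − cos(π·0.3173)) = 6.8553 → s = 6.8553
velocity in seg [77.1°–154°] (simple-harmonic), θ in radians: β = 24.4° = 0.4259 rad, B = 76.9° = 1.3422 rad; ds/dθ = (πh/(2B)) sin(πβ/B) = (π·30/(2·1.3422)) sin(π·0.3173) = 29.483872 mm/rad

s = 6.8553, ds/dθ = 29.4839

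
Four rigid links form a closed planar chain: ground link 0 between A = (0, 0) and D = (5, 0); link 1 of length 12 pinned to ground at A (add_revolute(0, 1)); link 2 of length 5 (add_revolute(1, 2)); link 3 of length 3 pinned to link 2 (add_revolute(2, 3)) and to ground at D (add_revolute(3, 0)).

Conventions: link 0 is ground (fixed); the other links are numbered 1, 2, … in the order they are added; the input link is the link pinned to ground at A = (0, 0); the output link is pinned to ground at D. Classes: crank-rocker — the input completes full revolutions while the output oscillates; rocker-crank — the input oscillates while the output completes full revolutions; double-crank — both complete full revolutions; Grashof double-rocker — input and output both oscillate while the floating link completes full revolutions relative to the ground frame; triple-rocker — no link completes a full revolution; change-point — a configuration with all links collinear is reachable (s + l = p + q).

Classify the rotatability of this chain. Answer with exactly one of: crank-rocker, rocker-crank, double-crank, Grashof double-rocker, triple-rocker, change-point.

lengths: ground=5, input=12, coupler=5, output=3
sorted: s=3 (shortest), l=12 (longest), p+q=10
s + l = 15 vs p + q = 10
s + l > p + q → non-Grashof → no link fully rotates → triple-rocker

triple-rocker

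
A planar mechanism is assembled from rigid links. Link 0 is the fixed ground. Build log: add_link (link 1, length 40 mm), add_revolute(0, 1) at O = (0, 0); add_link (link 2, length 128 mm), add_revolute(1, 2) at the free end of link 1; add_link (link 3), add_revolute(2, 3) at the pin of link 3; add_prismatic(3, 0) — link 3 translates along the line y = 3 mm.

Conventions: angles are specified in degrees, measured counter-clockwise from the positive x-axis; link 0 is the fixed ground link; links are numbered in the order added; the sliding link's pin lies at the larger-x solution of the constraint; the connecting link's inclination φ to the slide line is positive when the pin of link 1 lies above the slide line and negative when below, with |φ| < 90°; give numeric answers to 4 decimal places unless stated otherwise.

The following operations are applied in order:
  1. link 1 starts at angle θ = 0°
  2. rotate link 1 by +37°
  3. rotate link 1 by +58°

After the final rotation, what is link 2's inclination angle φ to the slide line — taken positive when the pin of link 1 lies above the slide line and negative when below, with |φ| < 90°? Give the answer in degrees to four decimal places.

geometry: r = 40 mm, L = 128 mm, e = 3 mm; θ starts at 0°
rotate link 1 by +37°: θ ← 0° +37° = 37°
rotate link 1 by +58°: θ ← 37° +58° = 95°
h = r sin θ − e = 39.847788 − 3 = 36.847788
sin φ = h / L = 36.847788 / 128 = 0.28787334
φ = arcsin(0.28787334) = 16.730679°

16.7307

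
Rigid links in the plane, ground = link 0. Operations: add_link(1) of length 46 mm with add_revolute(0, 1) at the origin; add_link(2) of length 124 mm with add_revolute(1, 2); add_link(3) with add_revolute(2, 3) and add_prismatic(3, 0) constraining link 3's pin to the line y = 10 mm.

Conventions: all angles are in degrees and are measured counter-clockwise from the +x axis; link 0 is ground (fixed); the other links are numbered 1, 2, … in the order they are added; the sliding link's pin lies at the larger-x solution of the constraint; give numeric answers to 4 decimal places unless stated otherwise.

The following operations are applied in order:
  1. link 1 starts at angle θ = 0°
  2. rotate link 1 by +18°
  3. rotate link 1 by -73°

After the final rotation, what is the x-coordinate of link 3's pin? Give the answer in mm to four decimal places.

geometry: r = 46 mm, L = 124 mm, e = 10 mm; θ starts at 0°
rotate link 1 by +18°: θ ← 0° +18° = 18°
rotate link 1 by -73°: θ ← 18° -73° = -55°
crank pin P = (r cos θ, r sin θ) = (26.384516, -37.680994)
h = r sin θ − e = -37.680994 − 10 = -47.680994
x = r cos θ + √(L² − h²) = 26.384516 + 114.466252 = 140.850768

140.8508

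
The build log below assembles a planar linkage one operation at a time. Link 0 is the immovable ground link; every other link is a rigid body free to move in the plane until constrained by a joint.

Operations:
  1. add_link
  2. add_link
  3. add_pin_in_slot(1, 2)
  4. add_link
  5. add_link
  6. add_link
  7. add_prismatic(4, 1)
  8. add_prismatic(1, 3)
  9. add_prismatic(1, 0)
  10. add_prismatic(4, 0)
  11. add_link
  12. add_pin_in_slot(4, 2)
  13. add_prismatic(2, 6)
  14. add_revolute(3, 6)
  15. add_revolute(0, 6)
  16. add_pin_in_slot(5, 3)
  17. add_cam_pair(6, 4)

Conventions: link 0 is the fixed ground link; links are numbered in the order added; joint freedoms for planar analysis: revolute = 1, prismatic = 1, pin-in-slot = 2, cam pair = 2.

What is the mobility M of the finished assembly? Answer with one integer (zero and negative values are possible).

link 0 = ground. State L|J1|J2 = 1|0|0
+link1  2|0|0
+link2  3|0|0
PS(1,2) f=2→J2  3|0|1
+link3  4|0|1
+link4  5|0|1
+link5  6|0|1
P(4,1) f=1→J1  6|1|1
P(1,3) f=1→J1  6|2|1
P(1,0) f=1→J1  6|3|1
P(4,0) f=1→J1  6|4|1
+link6  7|4|1
PS(4,2) f=2→J2  7|4|2
P(2,6) f=1→J1  7|5|2
R(3,6) f=1→J1  7|6|2
R(0,6) f=1→J1  7|7|2
PS(5,3) f=2→J2  7|7|3
C(6,4) f=2→J2  7|7|4
M = 3(7−1)−2·7−4 = 18−14−4 = 0

M = 0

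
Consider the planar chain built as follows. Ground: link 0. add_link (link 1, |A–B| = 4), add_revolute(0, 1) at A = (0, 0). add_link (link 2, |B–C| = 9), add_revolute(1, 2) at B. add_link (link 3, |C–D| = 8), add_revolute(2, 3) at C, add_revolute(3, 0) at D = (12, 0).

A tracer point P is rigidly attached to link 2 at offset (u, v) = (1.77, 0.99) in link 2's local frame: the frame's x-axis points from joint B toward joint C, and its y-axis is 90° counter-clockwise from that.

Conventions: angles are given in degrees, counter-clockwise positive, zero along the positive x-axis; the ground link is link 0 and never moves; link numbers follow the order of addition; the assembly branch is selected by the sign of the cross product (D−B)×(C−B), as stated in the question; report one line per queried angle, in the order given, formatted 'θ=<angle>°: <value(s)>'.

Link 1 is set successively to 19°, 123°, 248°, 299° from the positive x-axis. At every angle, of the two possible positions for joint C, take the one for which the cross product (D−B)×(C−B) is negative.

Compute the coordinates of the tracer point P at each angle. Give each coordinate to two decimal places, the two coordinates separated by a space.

A=(0,0), D=(12.00,0)
θ=19°: B = A + 4.00·(cos19°, sin19°) = (3.7821, 1.3023)
θ=19°: |BD| = 8.3205
θ=19°: circle(B,9.00) ∩ circle(D,8.00): a=5.1818, h=7.3586
θ=19°:   candidates: C₊=(10.0517,7.7591) cross=61.227; C₋=(7.7483,-6.7767) cross=-61.227
θ=19°:   branch - wants cross < 0 → take C=(7.7483,-6.7767) (cross=-61.227)
θ=19°: ex = (C−B)/|BC| = (0.4407,-0.8977); ey = (0.8977,0.4407)
θ=19°: P = B + 1.77·ex + 0.99·ey = (5.4508,0.1497)
θ=123°: B = A + 4.00·(cos123°, sin123°) = (-2.1786, 3.3547)
θ=123°: |BD| = 14.5700
θ=123°: circle(B,9.00) ∩ circle(D,8.00): a=7.8684, h=4.3690
θ=123°:   candidates: C₊=(6.4844,5.7947) cross=63.657; C₋=(4.4725,-2.7086) cross=-63.657
θ=123°:   branch - wants cross < 0 → take C=(4.4725,-2.7086) (cross=-63.657)
θ=123°: ex = (C−B)/|BC| = (0.7390,-0.6737); ey = (0.6737,0.7390)
θ=123°: P = B + 1.77·ex + 0.99·ey = (-0.2036,2.8938)
θ=248°: B = A + 4.00·(cos248°, sin248°) = (-1.4984, -3.7087)
θ=248°: |BD| = 13.9987
θ=248°: circle(B,9.00) ∩ circle(D,8.00): a=7.6065, h=4.8105
θ=248°:   candidates: C₊=(4.5618,2.9451) cross=67.340; C₋=(7.1108,-6.3321) cross=-67.340
θ=248°:   branch - wants cross < 0 → take C=(7.1108,-6.3321) (cross=-67.340)
θ=248°: ex = (C−B)/|BC| = (0.9566,-0.2915); ey = (0.2915,0.9566)
θ=248°: P = B + 1.77·ex + 0.99·ey = (0.4833,-3.2777)
θ=299°: B = A + 4.00·(cos299°, sin299°) = (1.9392, -3.4985)
θ=299°: |BD| = 10.6517
θ=299°: circle(B,9.00) ∩ circle(D,8.00): a=6.1238, h=6.5953
θ=299°:   candidates: C₊=(5.5571,4.7423) cross=70.252; C₋=(9.8895,-7.7166) cross=-70.252
θ=299°:   branch - wants cross < 0 → take C=(9.8895,-7.7166) (cross=-70.252)
θ=299°: ex = (C−B)/|BC| = (0.8834,-0.4687); ey = (0.4687,0.8834)
θ=299°: P = B + 1.77·ex + 0.99·ey = (3.9668,-3.4535)

θ=19°: 5.45 0.15
θ=123°: -0.20 2.89
θ=248°: 0.48 -3.28
θ=299°: 3.97 -3.45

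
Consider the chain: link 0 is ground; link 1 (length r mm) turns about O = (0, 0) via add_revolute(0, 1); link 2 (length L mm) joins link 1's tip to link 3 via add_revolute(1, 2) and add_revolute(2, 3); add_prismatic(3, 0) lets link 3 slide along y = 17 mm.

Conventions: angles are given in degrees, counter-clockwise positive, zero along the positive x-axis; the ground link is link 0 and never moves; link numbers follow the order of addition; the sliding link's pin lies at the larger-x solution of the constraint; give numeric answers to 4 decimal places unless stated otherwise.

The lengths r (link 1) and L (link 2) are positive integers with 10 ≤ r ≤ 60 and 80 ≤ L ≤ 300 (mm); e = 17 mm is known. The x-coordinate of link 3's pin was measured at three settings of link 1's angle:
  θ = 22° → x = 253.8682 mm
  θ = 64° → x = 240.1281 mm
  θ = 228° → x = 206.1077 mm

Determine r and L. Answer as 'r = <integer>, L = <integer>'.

constraint per measurement: (x − r cos θ)² + (r sin θ − e)² = L²
subtracting the θ₁ and θ₂ equations cancels the r² and L² terms:
r = (x₁² − x₂²) / (2[(x₁cos θ₁ + e sin θ₁) − (x₂cos θ₂ + e sin θ₂)]) = 28.0001 → r = 28
L² = (x₁ − r cos θ₁)² + (r sin θ₁ − e)² = 51984.0177 → L = 228.0000 → L = 228
check at θ₃=228°: x = 206.1077 (printed 206.1077) ✓

r = 28, L = 228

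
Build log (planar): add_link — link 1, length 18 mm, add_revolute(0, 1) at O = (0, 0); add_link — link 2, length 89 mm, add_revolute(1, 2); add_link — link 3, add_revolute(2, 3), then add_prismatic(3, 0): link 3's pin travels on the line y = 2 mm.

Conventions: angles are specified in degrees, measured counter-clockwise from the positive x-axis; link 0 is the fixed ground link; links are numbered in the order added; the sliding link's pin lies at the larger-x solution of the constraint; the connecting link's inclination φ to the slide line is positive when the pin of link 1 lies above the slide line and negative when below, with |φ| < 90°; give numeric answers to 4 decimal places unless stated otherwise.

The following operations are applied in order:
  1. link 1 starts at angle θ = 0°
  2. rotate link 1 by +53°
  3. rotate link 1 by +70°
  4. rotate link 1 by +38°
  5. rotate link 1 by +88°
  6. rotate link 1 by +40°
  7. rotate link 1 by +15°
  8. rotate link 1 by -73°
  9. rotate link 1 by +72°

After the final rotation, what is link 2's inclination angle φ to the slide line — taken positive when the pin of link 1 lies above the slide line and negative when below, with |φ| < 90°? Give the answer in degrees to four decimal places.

geometry: r = 18 mm, L = 89 mm, e = 2 mm; θ starts at 0°
rotate link 1 by +53°: θ ← 0° +53° = 53°
rotate link 1 by +70°: θ ← 53° +70° = 123°
rotate link 1 by +38°: θ ← 123° +38° = 161°
rotate link 1 by +88°: θ ← 161° +88° = 249°
rotate link 1 by +40°: θ ← 249° +40° = 289°
rotate link 1 by +15°: θ ← 289° +15° = 304°
rotate link 1 by -73°: θ ← 304° -73° = 231°
rotate link 1 by +72°: θ ← 231° +72° = 303°
h = r sin θ − e = -15.096070 − 2 = -17.096070
sin φ = h / L = -17.096070 / 89 = -0.19209068
φ = arcsin(-0.19209068) = -11.074819°

-11.0748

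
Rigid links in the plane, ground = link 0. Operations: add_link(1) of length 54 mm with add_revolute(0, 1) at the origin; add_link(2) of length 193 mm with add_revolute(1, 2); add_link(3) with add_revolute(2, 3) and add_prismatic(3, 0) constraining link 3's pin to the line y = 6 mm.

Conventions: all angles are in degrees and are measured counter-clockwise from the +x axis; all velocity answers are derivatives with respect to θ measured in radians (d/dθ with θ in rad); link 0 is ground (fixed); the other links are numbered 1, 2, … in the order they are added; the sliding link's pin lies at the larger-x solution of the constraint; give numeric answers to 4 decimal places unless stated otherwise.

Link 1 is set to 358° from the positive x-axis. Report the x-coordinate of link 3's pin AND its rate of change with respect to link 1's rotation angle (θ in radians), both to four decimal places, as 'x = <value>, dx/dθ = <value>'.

geometry: r = 54 mm, L = 193 mm, e = 6 mm
crank pin P = (r cos θ, r sin θ) = (53.967105, -1.884573)
h = r sin θ − e = -1.884573 − 6 = -7.884573
x = r cos θ + √(L² − h²) = 53.967105 + 192.838880 = 246.805984
dx/dθ = −r sin θ − h·r cos θ/√(L² − h²) (θ in radians; h = -7.884573) = 4.091117

x = 246.8060, dx/dθ = 4.0911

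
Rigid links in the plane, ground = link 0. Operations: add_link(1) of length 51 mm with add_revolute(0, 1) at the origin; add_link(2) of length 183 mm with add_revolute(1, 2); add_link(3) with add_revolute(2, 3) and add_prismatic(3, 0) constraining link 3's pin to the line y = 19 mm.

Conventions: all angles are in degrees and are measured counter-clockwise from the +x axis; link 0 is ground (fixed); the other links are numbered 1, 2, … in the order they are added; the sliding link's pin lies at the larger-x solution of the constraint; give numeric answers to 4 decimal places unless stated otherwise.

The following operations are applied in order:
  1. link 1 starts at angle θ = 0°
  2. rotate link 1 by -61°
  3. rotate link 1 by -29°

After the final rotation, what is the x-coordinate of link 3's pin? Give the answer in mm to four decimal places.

geometry: r = 51 mm, L = 183 mm, e = 19 mm; θ starts at 0°
rotate link 1 by -61°: θ ← 0° -61° = -61°
rotate link 1 by -29°: θ ← -61° -29° = -90°
crank pin P = (r cos θ, r sin θ) = (0.000000, -51.000000)
h = r sin θ − e = -51.000000 − 19 = -70.000000
x = r cos θ + √(L² − h²) = 0.000000 + 169.082820 = 169.082820

169.0828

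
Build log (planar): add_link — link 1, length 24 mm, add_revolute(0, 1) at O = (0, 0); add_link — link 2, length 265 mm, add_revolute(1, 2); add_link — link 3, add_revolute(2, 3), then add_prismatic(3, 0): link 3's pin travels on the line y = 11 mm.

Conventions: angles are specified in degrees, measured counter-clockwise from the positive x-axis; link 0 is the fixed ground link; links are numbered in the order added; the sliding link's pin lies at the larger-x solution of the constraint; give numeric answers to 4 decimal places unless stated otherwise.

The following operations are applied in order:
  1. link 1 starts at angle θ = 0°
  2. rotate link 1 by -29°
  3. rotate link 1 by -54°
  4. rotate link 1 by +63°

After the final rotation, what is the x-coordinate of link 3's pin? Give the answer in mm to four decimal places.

geometry: r = 24 mm, L = 265 mm, e = 11 mm; θ starts at 0°
rotate link 1 by -29°: θ ← 0° -29° = -29°
rotate link 1 by -54°: θ ← -29° -54° = -83°
rotate link 1 by +63°: θ ← -83° +63° = -20°
crank pin P = (r cos θ, r sin θ) = (22.552623, -8.208483)
h = r sin θ − e = -8.208483 − 11 = -19.208483
x = r cos θ + √(L² − h²) = 22.552623 + 264.302921 = 286.855544

286.8555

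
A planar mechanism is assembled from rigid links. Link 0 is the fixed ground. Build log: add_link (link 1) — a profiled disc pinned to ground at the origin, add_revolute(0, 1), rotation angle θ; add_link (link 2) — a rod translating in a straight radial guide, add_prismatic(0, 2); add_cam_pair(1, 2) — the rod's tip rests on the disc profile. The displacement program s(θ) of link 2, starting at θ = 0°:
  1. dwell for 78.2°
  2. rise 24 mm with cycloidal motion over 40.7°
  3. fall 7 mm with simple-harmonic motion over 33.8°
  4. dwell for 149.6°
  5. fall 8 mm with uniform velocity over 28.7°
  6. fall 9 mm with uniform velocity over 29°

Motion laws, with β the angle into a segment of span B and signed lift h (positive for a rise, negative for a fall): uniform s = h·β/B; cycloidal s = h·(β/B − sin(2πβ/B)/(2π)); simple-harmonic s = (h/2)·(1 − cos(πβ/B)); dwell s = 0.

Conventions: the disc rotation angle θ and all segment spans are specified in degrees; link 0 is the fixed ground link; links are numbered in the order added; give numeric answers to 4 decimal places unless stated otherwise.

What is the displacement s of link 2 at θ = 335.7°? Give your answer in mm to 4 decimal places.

seg 1 [0°–78.2°] dwell: s stays 0.0000
seg 2 [78.2°–118.9°] cycloidal, h=24: full span → s += 24 → s = 24.0000
seg 3 [118.9°–152.7°] simple-harmonic, h=-7: full span → s += -7 → s = 17.0000
seg 4 [152.7°–302.3°] dwell: s stays 17.0000
seg 5 [302.3°–331°] uniform, h=-8: full span → s += -8 → s = 9.0000
seg 6 [331°–360°] uniform, h=-9: θ=335.7° here. β=4.7, B=29. -9·4.7/29 = -1.4586 → s = 7.5414

7.5414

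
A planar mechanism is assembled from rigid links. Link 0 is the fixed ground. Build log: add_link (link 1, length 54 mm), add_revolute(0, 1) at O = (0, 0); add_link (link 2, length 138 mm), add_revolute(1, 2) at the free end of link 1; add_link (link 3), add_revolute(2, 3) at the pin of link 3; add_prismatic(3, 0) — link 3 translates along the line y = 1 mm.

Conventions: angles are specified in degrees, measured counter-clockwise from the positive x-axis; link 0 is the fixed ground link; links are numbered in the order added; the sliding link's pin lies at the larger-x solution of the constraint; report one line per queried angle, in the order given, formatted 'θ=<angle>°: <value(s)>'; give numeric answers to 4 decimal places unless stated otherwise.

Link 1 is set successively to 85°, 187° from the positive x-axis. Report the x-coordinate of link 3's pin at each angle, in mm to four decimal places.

geometry: r = 54 mm, L = 138 mm, e = 1 mm
θ=85°: crank pin P = (r cos θ, r sin θ) = (4.706410, 53.794514)
θ=85°: h = r sin θ − e = 53.794514 − 1 = 52.794514
θ=85°: x = r cos θ + √(L² − h²) = 4.706410 + 127.501919 = 132.208329
θ=187°: crank pin P = (r cos θ, r sin θ) = (-53.597492, -6.580945)
θ=187°: h = r sin θ − e = -6.580945 − 1 = -7.580945
θ=187°: x = r cos θ + √(L² − h²) = -53.597492 + 137.791615 = 84.194123

θ=85°: 132.2083
θ=187°: 84.1941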